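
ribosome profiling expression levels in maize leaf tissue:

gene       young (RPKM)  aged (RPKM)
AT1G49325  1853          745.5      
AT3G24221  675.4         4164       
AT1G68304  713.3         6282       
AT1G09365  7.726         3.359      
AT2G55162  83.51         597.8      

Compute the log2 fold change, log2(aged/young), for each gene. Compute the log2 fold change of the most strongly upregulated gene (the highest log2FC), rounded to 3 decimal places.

log2(745.5/1853) = -1.314  (AT1G49325)
log2(4164/675.4) = 2.624  (AT3G24221)
log2(6282/713.3) = 3.139  (AT1G68304)
log2(3.359/7.726) = -1.202  (AT1G09365)
log2(597.8/83.51) = 2.840  (AT2G55162)
AT1G68304 is most strongly upregulated.

3.139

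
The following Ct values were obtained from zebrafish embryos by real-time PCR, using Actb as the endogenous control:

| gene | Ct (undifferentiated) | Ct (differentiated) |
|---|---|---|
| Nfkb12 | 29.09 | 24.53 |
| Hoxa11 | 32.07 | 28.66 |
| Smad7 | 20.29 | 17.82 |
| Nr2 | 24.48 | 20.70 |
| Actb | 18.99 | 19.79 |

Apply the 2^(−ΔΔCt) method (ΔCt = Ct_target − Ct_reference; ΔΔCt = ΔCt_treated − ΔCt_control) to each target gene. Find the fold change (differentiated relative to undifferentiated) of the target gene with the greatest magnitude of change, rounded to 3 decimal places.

41.070

Nfkb12: ΔΔCt = (24.53−19.79) − (29.09−18.99) = 4.74 − 10.10 = -5.36; fold change = 2^5.36 = 41.070
Hoxa11: ΔΔCt = (28.66−19.79) − (32.07−18.99) = 8.87 − 13.08 = -4.21; fold change = 2^4.21 = 18.507
Smad7: ΔΔCt = (17.82−19.79) − (20.29−18.99) = -1.97 − 1.30 = -3.27; fold change = 2^3.27 = 9.646
Nr2: ΔΔCt = (20.70−19.79) − (24.48−18.99) = 0.91 − 5.49 = -4.58; fold change = 2^4.58 = 23.918
Nfkb12 has the largest |ΔΔCt| = 5.36.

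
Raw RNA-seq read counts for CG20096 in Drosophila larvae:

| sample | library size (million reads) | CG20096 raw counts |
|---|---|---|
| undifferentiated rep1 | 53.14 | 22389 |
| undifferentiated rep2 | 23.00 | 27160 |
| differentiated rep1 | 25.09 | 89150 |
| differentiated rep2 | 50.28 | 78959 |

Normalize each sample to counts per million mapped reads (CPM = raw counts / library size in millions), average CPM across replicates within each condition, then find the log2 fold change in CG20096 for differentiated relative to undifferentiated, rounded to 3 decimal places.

1.677

CPM(undifferentiated rep1) = 22389 / 53.14 = 421.3210
CPM(undifferentiated rep2) = 27160 / 23.00 = 1180.8696
CPM(differentiated rep1) = 89150 / 25.09 = 3553.2084
CPM(differentiated rep2) = 78959 / 50.28 = 1570.3858
mean CPM(undifferentiated) = 801.0953; mean CPM(differentiated) = 2561.7971
Fold change = 2561.7971 / 801.0953 = 3.19787
log2(3.19787) = 1.6771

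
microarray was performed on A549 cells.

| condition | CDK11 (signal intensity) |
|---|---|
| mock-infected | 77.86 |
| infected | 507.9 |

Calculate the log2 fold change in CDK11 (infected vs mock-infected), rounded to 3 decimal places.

2.706

Fold change = 507.9 / 77.86 = 6.5232
log2(6.5232) = 2.7056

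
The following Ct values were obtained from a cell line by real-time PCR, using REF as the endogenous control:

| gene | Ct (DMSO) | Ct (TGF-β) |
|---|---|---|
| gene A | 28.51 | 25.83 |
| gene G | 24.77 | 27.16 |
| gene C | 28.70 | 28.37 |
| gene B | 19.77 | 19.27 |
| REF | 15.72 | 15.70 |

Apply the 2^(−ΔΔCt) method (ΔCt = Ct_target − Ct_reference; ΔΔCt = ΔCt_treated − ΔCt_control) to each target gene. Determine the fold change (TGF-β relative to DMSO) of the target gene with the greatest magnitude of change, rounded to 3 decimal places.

6.320

gene A: ΔΔCt = (25.83−15.70) − (28.51−15.72) = 10.13 − 12.79 = -2.66; fold change = 2^2.66 = 6.320
gene G: ΔΔCt = (27.16−15.70) − (24.77−15.72) = 11.46 − 9.05 = 2.41; fold change = 2^-2.41 = 0.188
gene C: ΔΔCt = (28.37−15.70) − (28.70−15.72) = 12.67 − 12.98 = -0.31; fold change = 2^0.31 = 1.240
gene B: ΔΔCt = (19.27−15.70) − (19.77−15.72) = 3.57 − 4.05 = -0.48; fold change = 2^0.48 = 1.395
gene A has the largest |ΔΔCt| = 2.66.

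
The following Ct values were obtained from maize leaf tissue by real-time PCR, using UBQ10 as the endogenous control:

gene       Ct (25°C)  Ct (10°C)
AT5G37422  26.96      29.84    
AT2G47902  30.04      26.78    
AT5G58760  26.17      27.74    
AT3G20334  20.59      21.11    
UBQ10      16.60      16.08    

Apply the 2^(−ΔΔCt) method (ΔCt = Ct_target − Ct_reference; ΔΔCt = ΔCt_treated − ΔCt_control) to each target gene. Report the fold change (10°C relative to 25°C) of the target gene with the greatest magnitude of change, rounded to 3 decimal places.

AT5G37422: ΔΔCt = (29.84−16.08) − (26.96−16.60) = 13.76 − 10.36 = 3.40; fold change = 2^-3.40 = 0.095
AT2G47902: ΔΔCt = (26.78−16.08) − (30.04−16.60) = 10.70 − 13.44 = -2.74; fold change = 2^2.74 = 6.681
AT5G58760: ΔΔCt = (27.74−16.08) − (26.17−16.60) = 11.66 − 9.57 = 2.09; fold change = 2^-2.09 = 0.235
AT3G20334: ΔΔCt = (21.11−16.08) − (20.59−16.60) = 5.03 − 3.99 = 1.04; fold change = 2^-1.04 = 0.486
AT5G37422 has the largest |ΔΔCt| = 3.40.

0.095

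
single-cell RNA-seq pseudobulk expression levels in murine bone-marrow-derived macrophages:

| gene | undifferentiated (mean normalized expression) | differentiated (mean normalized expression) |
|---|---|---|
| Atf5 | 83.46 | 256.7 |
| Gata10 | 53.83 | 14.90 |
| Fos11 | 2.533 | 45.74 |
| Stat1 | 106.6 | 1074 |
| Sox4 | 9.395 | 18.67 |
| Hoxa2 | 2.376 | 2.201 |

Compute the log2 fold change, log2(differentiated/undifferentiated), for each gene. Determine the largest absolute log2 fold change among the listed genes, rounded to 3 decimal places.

log2(256.7/83.46) = 1.621  (Atf5)
log2(14.90/53.83) = -1.853  (Gata10)
log2(45.74/2.533) = 4.175  (Fos11)
log2(1074/106.6) = 3.333  (Stat1)
log2(18.67/9.395) = 0.991  (Sox4)
log2(2.201/2.376) = -0.110  (Hoxa2)
The largest magnitude belongs to Fos11.

4.175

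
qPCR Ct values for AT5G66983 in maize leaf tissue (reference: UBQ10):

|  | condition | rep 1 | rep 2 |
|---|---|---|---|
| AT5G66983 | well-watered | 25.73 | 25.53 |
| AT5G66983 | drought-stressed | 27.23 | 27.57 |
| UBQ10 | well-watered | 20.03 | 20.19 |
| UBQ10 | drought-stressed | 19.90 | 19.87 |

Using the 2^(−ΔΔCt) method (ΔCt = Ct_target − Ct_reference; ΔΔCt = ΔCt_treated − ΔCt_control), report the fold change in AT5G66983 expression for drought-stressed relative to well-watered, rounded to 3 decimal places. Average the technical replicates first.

0.251

Mean Ct: AT5G66983 well-watered 25.630; AT5G66983 drought-stressed 27.400; UBQ10 well-watered 20.110; UBQ10 drought-stressed 19.885
ΔCt(well-watered) = 25.630 − 20.110 = 5.520
ΔCt(drought-stressed) = 27.400 − 19.885 = 7.515
ΔΔCt = 7.515 − 5.520 = 1.995
Fold change = 2^(−1.995) = 0.2509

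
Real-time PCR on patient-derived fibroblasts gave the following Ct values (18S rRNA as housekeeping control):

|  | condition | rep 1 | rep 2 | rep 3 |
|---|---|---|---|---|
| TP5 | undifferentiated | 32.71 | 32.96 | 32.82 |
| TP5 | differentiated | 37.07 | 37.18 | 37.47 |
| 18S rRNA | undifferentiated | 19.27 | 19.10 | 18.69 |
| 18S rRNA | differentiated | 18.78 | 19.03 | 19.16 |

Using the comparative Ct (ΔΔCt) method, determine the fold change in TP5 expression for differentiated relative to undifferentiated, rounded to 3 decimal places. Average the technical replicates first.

Mean Ct: TP5 undifferentiated 32.830; TP5 differentiated 37.240; 18S rRNA undifferentiated 19.020; 18S rRNA differentiated 18.990
ΔCt(undifferentiated) = 32.830 − 19.020 = 13.810
ΔCt(differentiated) = 37.240 − 18.990 = 18.250
ΔΔCt = 18.250 − 13.810 = 4.440
Fold change = 2^(−4.440) = 0.0461

0.046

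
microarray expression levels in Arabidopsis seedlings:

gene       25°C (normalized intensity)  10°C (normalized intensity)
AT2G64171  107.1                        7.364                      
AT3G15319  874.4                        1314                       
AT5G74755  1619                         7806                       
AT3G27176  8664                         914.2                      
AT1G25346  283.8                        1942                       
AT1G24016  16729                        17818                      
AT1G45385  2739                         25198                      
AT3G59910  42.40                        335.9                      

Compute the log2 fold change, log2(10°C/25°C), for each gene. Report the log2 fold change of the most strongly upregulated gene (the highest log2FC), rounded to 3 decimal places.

3.202

log2(7.364/107.1) = -3.862  (AT2G64171)
log2(1314/874.4) = 0.588  (AT3G15319)
log2(7806/1619) = 2.269  (AT5G74755)
log2(914.2/8664) = -3.244  (AT3G27176)
log2(1942/283.8) = 2.775  (AT1G25346)
log2(17818/16729) = 0.091  (AT1G24016)
log2(25198/2739) = 3.202  (AT1G45385)
log2(335.9/42.40) = 2.986  (AT3G59910)
AT1G45385 is most strongly upregulated.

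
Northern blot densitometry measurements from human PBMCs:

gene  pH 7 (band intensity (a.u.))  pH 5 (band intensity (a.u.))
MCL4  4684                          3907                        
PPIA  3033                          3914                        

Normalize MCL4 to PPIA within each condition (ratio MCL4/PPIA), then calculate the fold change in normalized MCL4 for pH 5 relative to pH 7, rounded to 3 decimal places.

0.646

MCL4/PPIA (pH 7) = 4684 / 3033 = 1.5443
MCL4/PPIA (pH 5) = 3907 / 3914 = 0.99821
Fold change = 0.99821 / 1.5443 = 0.6464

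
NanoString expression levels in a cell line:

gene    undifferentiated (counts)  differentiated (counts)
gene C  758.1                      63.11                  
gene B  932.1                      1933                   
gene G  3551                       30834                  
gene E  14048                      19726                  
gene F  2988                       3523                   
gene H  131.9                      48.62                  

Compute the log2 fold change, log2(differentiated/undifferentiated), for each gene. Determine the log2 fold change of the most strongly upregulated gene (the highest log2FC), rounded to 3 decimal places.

3.118

log2(63.11/758.1) = -3.586  (gene C)
log2(1933/932.1) = 1.052  (gene B)
log2(30834/3551) = 3.118  (gene G)
log2(19726/14048) = 0.490  (gene E)
log2(3523/2988) = 0.238  (gene F)
log2(48.62/131.9) = -1.440  (gene H)
gene G is most strongly upregulated.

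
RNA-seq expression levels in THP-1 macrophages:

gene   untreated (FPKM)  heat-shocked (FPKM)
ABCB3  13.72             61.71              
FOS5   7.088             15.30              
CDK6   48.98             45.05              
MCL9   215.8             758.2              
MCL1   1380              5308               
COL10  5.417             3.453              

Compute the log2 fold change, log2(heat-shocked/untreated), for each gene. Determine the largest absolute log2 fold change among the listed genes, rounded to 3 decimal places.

2.169

log2(61.71/13.72) = 2.169  (ABCB3)
log2(15.30/7.088) = 1.110  (FOS5)
log2(45.05/48.98) = -0.121  (CDK6)
log2(758.2/215.8) = 1.813  (MCL9)
log2(5308/1380) = 1.944  (MCL1)
log2(3.453/5.417) = -0.650  (COL10)
The largest magnitude belongs to ABCB3.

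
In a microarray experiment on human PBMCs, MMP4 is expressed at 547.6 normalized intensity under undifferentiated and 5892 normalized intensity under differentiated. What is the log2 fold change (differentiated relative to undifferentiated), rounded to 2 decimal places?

3.43

Fold change = 5892 / 547.6 = 10.7597
log2(10.7597) = 3.428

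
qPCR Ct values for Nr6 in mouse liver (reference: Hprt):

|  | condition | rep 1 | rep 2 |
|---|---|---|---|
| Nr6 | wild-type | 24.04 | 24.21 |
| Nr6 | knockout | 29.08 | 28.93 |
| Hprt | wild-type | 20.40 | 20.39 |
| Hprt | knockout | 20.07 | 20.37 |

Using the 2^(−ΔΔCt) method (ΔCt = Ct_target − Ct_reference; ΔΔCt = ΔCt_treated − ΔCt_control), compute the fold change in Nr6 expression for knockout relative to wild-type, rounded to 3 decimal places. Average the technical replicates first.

Mean Ct: Nr6 wild-type 24.125; Nr6 knockout 29.005; Hprt wild-type 20.395; Hprt knockout 20.220
ΔCt(wild-type) = 24.125 − 20.395 = 3.730
ΔCt(knockout) = 29.005 − 20.220 = 8.785
ΔΔCt = 8.785 − 3.730 = 5.055
Fold change = 2^(−5.055) = 0.0301

0.030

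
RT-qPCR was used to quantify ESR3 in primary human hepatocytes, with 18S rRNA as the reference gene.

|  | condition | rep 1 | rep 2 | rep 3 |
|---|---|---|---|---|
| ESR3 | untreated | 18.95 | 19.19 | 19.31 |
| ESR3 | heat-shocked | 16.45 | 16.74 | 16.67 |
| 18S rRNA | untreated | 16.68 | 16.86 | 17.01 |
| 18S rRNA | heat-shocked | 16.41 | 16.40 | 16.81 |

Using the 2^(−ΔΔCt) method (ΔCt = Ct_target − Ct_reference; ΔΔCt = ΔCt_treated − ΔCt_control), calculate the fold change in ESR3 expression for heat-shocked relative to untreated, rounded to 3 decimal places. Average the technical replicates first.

4.659

Mean Ct: ESR3 untreated 19.150; ESR3 heat-shocked 16.620; 18S rRNA untreated 16.850; 18S rRNA heat-shocked 16.540
ΔCt(untreated) = 19.150 − 16.850 = 2.300
ΔCt(heat-shocked) = 16.620 − 16.540 = 0.080
ΔΔCt = 0.080 − 2.300 = -2.220
Fold change = 2^(−(-2.220)) = 2^2.220 = 4.6589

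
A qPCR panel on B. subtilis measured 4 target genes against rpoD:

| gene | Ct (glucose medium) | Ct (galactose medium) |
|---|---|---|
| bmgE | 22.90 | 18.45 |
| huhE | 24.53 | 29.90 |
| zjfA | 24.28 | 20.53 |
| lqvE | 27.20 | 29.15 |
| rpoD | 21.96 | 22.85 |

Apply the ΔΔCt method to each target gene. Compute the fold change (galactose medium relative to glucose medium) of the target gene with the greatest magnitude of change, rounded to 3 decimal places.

bmgE: ΔΔCt = (18.45−22.85) − (22.90−21.96) = -4.40 − 0.94 = -5.34; fold change = 2^5.34 = 40.504
huhE: ΔΔCt = (29.90−22.85) − (24.53−21.96) = 7.05 − 2.57 = 4.48; fold change = 2^-4.48 = 0.045
zjfA: ΔΔCt = (20.53−22.85) − (24.28−21.96) = -2.32 − 2.32 = -4.64; fold change = 2^4.64 = 24.933
lqvE: ΔΔCt = (29.15−22.85) − (27.20−21.96) = 6.30 − 5.24 = 1.06; fold change = 2^-1.06 = 0.480
bmgE has the largest |ΔΔCt| = 5.34.

40.504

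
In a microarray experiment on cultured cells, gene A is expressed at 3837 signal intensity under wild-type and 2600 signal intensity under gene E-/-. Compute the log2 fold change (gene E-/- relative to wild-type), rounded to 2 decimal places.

-0.56

Fold change = 2600 / 3837 = 0.6776
log2(0.6776) = -0.561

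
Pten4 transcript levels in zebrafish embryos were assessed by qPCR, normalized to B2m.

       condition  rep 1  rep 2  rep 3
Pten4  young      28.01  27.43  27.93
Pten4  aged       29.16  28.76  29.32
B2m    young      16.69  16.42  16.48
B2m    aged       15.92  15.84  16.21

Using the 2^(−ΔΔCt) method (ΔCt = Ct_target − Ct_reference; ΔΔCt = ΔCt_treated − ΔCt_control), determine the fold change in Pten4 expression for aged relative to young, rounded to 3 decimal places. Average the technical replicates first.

0.281

Mean Ct: Pten4 young 27.790; Pten4 aged 29.080; B2m young 16.530; B2m aged 15.990
ΔCt(young) = 27.790 − 16.530 = 11.260
ΔCt(aged) = 29.080 − 15.990 = 13.090
ΔΔCt = 13.090 − 11.260 = 1.830
Fold change = 2^(−1.830) = 0.2813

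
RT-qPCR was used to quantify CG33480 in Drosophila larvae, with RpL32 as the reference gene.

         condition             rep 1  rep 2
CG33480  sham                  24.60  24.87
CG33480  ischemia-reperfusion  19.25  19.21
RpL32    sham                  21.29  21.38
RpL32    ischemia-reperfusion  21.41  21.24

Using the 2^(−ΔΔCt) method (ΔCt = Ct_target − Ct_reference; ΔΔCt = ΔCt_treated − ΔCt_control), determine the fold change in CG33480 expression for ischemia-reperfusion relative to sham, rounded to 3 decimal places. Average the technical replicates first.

Mean Ct: CG33480 sham 24.735; CG33480 ischemia-reperfusion 19.230; RpL32 sham 21.335; RpL32 ischemia-reperfusion 21.325
ΔCt(sham) = 24.735 − 21.335 = 3.400
ΔCt(ischemia-reperfusion) = 19.230 − 21.325 = -2.095
ΔΔCt = -2.095 − 3.400 = -5.495
Fold change = 2^(−(-5.495)) = 2^5.495 = 45.0983

45.098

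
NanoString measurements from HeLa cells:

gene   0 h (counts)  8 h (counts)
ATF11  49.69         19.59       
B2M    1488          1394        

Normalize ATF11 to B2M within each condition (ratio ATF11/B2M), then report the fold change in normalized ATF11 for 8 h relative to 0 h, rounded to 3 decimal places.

ATF11/B2M (0 h) = 49.69 / 1488 = 0.033394
ATF11/B2M (8 h) = 19.59 / 1394 = 0.014053
Fold change = 0.014053 / 0.033394 = 0.4208

0.421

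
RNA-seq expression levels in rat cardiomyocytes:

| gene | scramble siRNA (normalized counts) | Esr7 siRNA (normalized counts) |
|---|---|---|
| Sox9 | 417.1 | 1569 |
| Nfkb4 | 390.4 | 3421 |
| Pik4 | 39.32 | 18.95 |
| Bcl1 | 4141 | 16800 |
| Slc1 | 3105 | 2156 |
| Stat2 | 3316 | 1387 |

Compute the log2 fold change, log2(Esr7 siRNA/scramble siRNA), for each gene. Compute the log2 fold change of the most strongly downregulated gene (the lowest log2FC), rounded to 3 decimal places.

log2(1569/417.1) = 1.911  (Sox9)
log2(3421/390.4) = 3.131  (Nfkb4)
log2(18.95/39.32) = -1.053  (Pik4)
log2(16800/4141) = 2.020  (Bcl1)
log2(2156/3105) = -0.526  (Slc1)
log2(1387/3316) = -1.257  (Stat2)
Stat2 is most strongly downregulated.

-1.257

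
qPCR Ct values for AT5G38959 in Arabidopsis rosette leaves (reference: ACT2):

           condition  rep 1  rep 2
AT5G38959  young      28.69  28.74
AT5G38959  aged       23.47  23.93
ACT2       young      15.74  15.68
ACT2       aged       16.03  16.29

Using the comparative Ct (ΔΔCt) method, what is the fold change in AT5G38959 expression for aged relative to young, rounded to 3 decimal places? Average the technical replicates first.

Mean Ct: AT5G38959 young 28.715; AT5G38959 aged 23.700; ACT2 young 15.710; ACT2 aged 16.160
ΔCt(young) = 28.715 − 15.710 = 13.005
ΔCt(aged) = 23.700 − 16.160 = 7.540
ΔΔCt = 7.540 − 13.005 = -5.465
Fold change = 2^(−(-5.465)) = 2^5.465 = 44.1702

44.170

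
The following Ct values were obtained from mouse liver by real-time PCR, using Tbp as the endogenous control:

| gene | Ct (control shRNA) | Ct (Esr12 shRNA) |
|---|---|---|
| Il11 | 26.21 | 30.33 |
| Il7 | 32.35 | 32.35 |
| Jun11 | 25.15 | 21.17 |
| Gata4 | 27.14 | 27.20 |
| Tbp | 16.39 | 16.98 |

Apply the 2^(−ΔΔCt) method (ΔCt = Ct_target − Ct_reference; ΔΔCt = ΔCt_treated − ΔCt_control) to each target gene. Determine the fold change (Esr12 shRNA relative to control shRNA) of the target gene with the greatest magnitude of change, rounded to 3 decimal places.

23.752

Il11: ΔΔCt = (30.33−16.98) − (26.21−16.39) = 13.35 − 9.82 = 3.53; fold change = 2^-3.53 = 0.087
Il7: ΔΔCt = (32.35−16.98) − (32.35−16.39) = 15.37 − 15.96 = -0.59; fold change = 2^0.59 = 1.505
Jun11: ΔΔCt = (21.17−16.98) − (25.15−16.39) = 4.19 − 8.76 = -4.57; fold change = 2^4.57 = 23.752
Gata4: ΔΔCt = (27.20−16.98) − (27.14−16.39) = 10.22 − 10.75 = -0.53; fold change = 2^0.53 = 1.444
Jun11 has the largest |ΔΔCt| = 4.57.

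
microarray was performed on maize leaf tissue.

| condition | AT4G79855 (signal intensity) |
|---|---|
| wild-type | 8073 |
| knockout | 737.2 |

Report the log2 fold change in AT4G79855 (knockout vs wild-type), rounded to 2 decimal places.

-3.45

Fold change = 737.2 / 8073 = 0.0913
log2(0.0913) = -3.453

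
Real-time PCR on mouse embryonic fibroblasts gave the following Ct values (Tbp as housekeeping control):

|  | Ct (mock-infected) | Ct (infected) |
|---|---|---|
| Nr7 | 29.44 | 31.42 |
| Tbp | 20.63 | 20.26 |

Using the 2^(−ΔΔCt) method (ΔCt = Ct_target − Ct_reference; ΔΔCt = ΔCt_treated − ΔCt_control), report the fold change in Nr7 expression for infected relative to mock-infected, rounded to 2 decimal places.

ΔCt(mock-infected) = 29.440 − 20.630 = 8.810
ΔCt(infected) = 31.420 − 20.260 = 11.160
ΔΔCt = 11.160 − 8.810 = 2.350
Fold change = 2^(−2.350) = 0.196

0.20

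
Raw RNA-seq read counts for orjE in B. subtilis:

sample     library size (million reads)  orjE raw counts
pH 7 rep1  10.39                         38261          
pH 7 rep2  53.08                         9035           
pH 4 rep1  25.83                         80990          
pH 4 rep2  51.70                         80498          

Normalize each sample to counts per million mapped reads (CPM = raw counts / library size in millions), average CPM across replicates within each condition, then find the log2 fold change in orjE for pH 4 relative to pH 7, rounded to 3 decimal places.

CPM(pH 7 rep1) = 38261 / 10.39 = 3682.4832
CPM(pH 7 rep2) = 9035 / 53.08 = 170.2148
CPM(pH 4 rep1) = 80990 / 25.83 = 3135.5014
CPM(pH 4 rep2) = 80498 / 51.70 = 1557.0213
mean CPM(pH 7) = 1926.3490; mean CPM(pH 4) = 2346.2613
Fold change = 2346.2613 / 1926.3490 = 1.21798
log2(1.21798) = 0.2845

0.284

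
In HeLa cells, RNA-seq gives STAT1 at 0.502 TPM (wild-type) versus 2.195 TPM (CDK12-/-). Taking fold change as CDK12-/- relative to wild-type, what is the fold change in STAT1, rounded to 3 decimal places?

Fold change = 2.195 / 0.502 = 4.3725
STAT1 is upregulated.

4.373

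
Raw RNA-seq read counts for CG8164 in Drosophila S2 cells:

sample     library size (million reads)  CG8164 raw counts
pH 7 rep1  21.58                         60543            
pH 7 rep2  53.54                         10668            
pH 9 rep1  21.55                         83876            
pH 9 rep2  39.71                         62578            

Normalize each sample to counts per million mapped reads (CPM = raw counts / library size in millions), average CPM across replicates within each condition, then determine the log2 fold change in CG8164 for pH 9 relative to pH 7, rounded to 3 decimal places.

CPM(pH 7 rep1) = 60543 / 21.58 = 2805.5144
CPM(pH 7 rep2) = 10668 / 53.54 = 199.2529
CPM(pH 9 rep1) = 83876 / 21.55 = 3892.1578
CPM(pH 9 rep2) = 62578 / 39.71 = 1575.8751
mean CPM(pH 7) = 1502.3836; mean CPM(pH 9) = 2734.0164
Fold change = 2734.0164 / 1502.3836 = 1.81979
log2(1.81979) = 0.8638

0.864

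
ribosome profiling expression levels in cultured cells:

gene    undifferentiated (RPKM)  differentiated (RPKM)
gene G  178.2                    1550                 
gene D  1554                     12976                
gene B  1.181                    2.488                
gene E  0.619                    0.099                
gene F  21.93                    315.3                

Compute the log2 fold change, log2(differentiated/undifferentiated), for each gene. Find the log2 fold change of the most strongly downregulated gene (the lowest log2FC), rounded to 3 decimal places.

-2.644

log2(1550/178.2) = 3.121  (gene G)
log2(12976/1554) = 3.062  (gene D)
log2(2.488/1.181) = 1.075  (gene B)
log2(0.099/0.619) = -2.644  (gene E)
log2(315.3/21.93) = 3.846  (gene F)
gene E is most strongly downregulated.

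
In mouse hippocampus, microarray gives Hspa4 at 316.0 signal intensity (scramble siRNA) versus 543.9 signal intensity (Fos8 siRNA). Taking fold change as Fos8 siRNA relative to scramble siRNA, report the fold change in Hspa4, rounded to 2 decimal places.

1.72

Fold change = 543.9 / 316.0 = 1.721
Hspa4 is upregulated.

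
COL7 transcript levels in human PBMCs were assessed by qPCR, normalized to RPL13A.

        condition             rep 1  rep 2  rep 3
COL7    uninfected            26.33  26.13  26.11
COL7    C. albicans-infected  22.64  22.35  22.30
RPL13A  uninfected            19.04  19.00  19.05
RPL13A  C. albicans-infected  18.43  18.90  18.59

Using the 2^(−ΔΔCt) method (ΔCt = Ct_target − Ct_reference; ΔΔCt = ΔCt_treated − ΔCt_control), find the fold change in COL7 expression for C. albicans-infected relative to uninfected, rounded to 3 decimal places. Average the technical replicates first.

10.339

Mean Ct: COL7 uninfected 26.190; COL7 C. albicans-infected 22.430; RPL13A uninfected 19.030; RPL13A C. albicans-infected 18.640
ΔCt(uninfected) = 26.190 − 19.030 = 7.160
ΔCt(C. albicans-infected) = 22.430 − 18.640 = 3.790
ΔΔCt = 3.790 − 7.160 = -3.370
Fold change = 2^(−(-3.370)) = 2^3.370 = 10.3388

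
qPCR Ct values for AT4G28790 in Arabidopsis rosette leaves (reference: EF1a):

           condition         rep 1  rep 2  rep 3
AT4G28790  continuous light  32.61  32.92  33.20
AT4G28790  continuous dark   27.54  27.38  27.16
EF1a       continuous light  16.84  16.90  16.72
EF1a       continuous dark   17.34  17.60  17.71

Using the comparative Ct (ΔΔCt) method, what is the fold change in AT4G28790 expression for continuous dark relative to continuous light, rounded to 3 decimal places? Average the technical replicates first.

77.708

Mean Ct: AT4G28790 continuous light 32.910; AT4G28790 continuous dark 27.360; EF1a continuous light 16.820; EF1a continuous dark 17.550
ΔCt(continuous light) = 32.910 − 16.820 = 16.090
ΔCt(continuous dark) = 27.360 − 17.550 = 9.810
ΔΔCt = 9.810 − 16.090 = -6.280
Fold change = 2^(−(-6.280)) = 2^6.280 = 77.7085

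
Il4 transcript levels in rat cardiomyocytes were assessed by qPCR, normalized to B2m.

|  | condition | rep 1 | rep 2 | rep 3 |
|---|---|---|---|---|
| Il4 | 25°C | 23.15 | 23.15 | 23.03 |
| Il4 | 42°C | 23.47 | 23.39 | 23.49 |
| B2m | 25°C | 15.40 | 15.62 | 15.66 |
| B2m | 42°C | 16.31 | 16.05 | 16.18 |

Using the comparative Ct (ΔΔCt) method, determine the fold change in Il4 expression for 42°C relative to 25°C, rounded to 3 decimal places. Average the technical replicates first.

1.214

Mean Ct: Il4 25°C 23.110; Il4 42°C 23.450; B2m 25°C 15.560; B2m 42°C 16.180
ΔCt(25°C) = 23.110 − 15.560 = 7.550
ΔCt(42°C) = 23.450 − 16.180 = 7.270
ΔΔCt = 7.270 − 7.550 = -0.280
Fold change = 2^(−(-0.280)) = 2^0.280 = 1.2142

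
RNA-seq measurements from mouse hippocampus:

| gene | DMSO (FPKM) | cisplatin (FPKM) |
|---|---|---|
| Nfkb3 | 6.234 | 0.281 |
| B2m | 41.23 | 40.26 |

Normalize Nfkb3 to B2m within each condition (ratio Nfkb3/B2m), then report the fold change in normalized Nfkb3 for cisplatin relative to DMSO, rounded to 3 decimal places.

Nfkb3/B2m (DMSO) = 6.234 / 41.23 = 0.1512
Nfkb3/B2m (cisplatin) = 0.281 / 40.26 = 0.0069796
Fold change = 0.0069796 / 0.1512 = 0.0462

0.046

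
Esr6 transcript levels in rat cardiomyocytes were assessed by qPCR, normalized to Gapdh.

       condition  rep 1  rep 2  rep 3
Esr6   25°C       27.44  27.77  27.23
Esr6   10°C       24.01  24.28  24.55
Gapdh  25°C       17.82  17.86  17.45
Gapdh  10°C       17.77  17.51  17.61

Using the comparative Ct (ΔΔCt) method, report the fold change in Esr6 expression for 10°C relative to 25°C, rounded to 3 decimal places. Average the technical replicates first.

Mean Ct: Esr6 25°C 27.480; Esr6 10°C 24.280; Gapdh 25°C 17.710; Gapdh 10°C 17.630
ΔCt(25°C) = 27.480 − 17.710 = 9.770
ΔCt(10°C) = 24.280 − 17.630 = 6.650
ΔΔCt = 6.650 − 9.770 = -3.120
Fold change = 2^(−(-3.120)) = 2^3.120 = 8.6939

8.694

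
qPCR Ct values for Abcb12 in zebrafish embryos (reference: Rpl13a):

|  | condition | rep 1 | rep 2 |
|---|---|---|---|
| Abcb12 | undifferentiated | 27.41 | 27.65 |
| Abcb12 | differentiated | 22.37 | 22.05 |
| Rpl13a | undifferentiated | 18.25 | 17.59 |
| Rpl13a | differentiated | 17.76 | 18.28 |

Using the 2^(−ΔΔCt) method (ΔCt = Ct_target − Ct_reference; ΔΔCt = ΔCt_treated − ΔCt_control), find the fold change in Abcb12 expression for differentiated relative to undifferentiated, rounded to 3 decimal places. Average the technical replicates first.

42.814

Mean Ct: Abcb12 undifferentiated 27.530; Abcb12 differentiated 22.210; Rpl13a undifferentiated 17.920; Rpl13a differentiated 18.020
ΔCt(undifferentiated) = 27.530 − 17.920 = 9.610
ΔCt(differentiated) = 22.210 − 18.020 = 4.190
ΔΔCt = 4.190 − 9.610 = -5.420
Fold change = 2^(−(-5.420)) = 2^5.420 = 42.8137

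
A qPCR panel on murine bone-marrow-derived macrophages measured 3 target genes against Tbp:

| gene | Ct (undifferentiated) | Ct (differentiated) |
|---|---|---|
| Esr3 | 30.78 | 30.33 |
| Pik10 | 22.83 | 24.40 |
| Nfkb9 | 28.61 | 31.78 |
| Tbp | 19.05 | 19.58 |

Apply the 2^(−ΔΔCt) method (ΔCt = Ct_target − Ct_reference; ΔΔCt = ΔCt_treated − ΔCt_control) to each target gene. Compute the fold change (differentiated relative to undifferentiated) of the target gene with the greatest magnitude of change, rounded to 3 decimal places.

0.160

Esr3: ΔΔCt = (30.33−19.58) − (30.78−19.05) = 10.75 − 11.73 = -0.98; fold change = 2^0.98 = 1.972
Pik10: ΔΔCt = (24.40−19.58) − (22.83−19.05) = 4.82 − 3.78 = 1.04; fold change = 2^-1.04 = 0.486
Nfkb9: ΔΔCt = (31.78−19.58) − (28.61−19.05) = 12.20 − 9.56 = 2.64; fold change = 2^-2.64 = 0.160
Nfkb9 has the largest |ΔΔCt| = 2.64.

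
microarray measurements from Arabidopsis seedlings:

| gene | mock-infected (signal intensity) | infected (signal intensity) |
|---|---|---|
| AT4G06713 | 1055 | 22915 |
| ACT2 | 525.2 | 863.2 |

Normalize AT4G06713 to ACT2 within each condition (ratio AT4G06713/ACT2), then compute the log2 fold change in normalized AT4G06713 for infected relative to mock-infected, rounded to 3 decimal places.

AT4G06713/ACT2 (mock-infected) = 1055 / 525.2 = 2.0088
AT4G06713/ACT2 (infected) = 22915 / 863.2 = 26.547
Fold change = 26.547 / 2.0088 = 13.2154
log2(13.2154) = 3.7241

3.724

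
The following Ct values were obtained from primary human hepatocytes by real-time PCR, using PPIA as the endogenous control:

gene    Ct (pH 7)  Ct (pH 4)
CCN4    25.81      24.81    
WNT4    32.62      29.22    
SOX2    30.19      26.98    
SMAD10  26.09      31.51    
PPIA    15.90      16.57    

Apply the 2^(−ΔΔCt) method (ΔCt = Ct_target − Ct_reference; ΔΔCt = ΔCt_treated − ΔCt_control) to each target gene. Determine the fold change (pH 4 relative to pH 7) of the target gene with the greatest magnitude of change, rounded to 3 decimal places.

0.037

CCN4: ΔΔCt = (24.81−16.57) − (25.81−15.90) = 8.24 − 9.91 = -1.67; fold change = 2^1.67 = 3.182
WNT4: ΔΔCt = (29.22−16.57) − (32.62−15.90) = 12.65 − 16.72 = -4.07; fold change = 2^4.07 = 16.795
SOX2: ΔΔCt = (26.98−16.57) − (30.19−15.90) = 10.41 − 14.29 = -3.88; fold change = 2^3.88 = 14.723
SMAD10: ΔΔCt = (31.51−16.57) − (26.09−15.90) = 14.94 − 10.19 = 4.75; fold change = 2^-4.75 = 0.037
SMAD10 has the largest |ΔΔCt| = 4.75.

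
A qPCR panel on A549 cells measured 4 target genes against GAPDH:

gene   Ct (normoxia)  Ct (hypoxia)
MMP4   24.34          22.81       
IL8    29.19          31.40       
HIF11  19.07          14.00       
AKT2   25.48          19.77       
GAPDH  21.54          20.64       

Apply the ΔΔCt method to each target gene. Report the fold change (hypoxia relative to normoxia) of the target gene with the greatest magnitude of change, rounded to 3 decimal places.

MMP4: ΔΔCt = (22.81−20.64) − (24.34−21.54) = 2.17 − 2.80 = -0.63; fold change = 2^0.63 = 1.548
IL8: ΔΔCt = (31.40−20.64) − (29.19−21.54) = 10.76 − 7.65 = 3.11; fold change = 2^-3.11 = 0.116
HIF11: ΔΔCt = (14.00−20.64) − (19.07−21.54) = -6.64 − (-2.47) = -4.17; fold change = 2^4.17 = 18.001
AKT2: ΔΔCt = (19.77−20.64) − (25.48−21.54) = -0.87 − 3.94 = -4.81; fold change = 2^4.81 = 28.051
AKT2 has the largest |ΔΔCt| = 4.81.

28.051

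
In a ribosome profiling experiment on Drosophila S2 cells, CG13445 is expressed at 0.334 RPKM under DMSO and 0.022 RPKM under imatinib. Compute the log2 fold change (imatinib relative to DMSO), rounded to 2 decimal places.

-3.92

Fold change = 0.022 / 0.334 = 0.0659
log2(0.0659) = -3.924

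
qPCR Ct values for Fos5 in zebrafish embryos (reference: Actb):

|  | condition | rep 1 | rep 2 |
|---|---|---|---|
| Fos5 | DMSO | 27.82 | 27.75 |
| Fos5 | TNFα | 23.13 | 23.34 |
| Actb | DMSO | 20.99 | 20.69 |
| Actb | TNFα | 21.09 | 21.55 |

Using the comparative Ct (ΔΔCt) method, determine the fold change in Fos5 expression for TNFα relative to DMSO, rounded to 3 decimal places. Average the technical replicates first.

Mean Ct: Fos5 DMSO 27.785; Fos5 TNFα 23.235; Actb DMSO 20.840; Actb TNFα 21.320
ΔCt(DMSO) = 27.785 − 20.840 = 6.945
ΔCt(TNFα) = 23.235 − 21.320 = 1.915
ΔΔCt = 1.915 − 6.945 = -5.030
Fold change = 2^(−(-5.030)) = 2^5.030 = 32.6724

32.672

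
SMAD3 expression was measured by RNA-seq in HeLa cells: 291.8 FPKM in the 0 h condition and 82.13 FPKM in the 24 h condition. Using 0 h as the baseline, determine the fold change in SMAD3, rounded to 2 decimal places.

0.28

Fold change = 82.13 / 291.8 = 0.281
SMAD3 is downregulated.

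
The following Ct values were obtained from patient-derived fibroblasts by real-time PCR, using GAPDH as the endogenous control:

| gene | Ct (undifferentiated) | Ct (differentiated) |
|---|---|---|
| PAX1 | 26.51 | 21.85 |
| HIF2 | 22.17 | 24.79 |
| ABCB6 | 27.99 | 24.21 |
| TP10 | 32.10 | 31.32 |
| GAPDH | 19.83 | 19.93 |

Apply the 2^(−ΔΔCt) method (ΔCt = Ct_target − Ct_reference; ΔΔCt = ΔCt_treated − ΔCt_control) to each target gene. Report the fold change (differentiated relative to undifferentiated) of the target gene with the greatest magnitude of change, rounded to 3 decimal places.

PAX1: ΔΔCt = (21.85−19.93) − (26.51−19.83) = 1.92 − 6.68 = -4.76; fold change = 2^4.76 = 27.096
HIF2: ΔΔCt = (24.79−19.93) − (22.17−19.83) = 4.86 − 2.34 = 2.52; fold change = 2^-2.52 = 0.174
ABCB6: ΔΔCt = (24.21−19.93) − (27.99−19.83) = 4.28 − 8.16 = -3.88; fold change = 2^3.88 = 14.723
TP10: ΔΔCt = (31.32−19.93) − (32.10−19.83) = 11.39 − 12.27 = -0.88; fold change = 2^0.88 = 1.840
PAX1 has the largest |ΔΔCt| = 4.76.

27.096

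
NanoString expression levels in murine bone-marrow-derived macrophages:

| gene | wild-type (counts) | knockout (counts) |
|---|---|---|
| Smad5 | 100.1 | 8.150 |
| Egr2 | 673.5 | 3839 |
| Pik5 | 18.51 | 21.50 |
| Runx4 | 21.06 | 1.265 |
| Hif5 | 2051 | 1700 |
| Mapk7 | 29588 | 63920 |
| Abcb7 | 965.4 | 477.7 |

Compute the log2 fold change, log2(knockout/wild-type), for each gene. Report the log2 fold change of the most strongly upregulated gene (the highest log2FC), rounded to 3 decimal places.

2.511

log2(8.150/100.1) = -3.618  (Smad5)
log2(3839/673.5) = 2.511  (Egr2)
log2(21.50/18.51) = 0.216  (Pik5)
log2(1.265/21.06) = -4.057  (Runx4)
log2(1700/2051) = -0.271  (Hif5)
log2(63920/29588) = 1.111  (Mapk7)
log2(477.7/965.4) = -1.015  (Abcb7)
Egr2 is most strongly upregulated.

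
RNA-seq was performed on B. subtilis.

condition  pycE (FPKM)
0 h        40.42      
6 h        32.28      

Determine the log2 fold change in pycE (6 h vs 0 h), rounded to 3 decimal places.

-0.324

Fold change = 32.28 / 40.42 = 0.7986
log2(0.7986) = -0.3244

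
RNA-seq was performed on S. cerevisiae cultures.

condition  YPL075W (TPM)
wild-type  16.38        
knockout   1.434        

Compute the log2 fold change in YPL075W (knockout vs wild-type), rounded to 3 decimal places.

-3.514

Fold change = 1.434 / 16.38 = 0.0875
log2(0.0875) = -3.5138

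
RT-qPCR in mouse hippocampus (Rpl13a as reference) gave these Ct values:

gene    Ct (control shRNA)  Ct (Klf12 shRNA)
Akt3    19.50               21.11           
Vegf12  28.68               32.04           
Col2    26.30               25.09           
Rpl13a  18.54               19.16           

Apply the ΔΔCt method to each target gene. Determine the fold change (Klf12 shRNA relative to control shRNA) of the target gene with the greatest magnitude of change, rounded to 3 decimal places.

Akt3: ΔΔCt = (21.11−19.16) − (19.50−18.54) = 1.95 − 0.96 = 0.99; fold change = 2^-0.99 = 0.503
Vegf12: ΔΔCt = (32.04−19.16) − (28.68−18.54) = 12.88 − 10.14 = 2.74; fold change = 2^-2.74 = 0.150
Col2: ΔΔCt = (25.09−19.16) − (26.30−18.54) = 5.93 − 7.76 = -1.83; fold change = 2^1.83 = 3.555
Vegf12 has the largest |ΔΔCt| = 2.74.

0.150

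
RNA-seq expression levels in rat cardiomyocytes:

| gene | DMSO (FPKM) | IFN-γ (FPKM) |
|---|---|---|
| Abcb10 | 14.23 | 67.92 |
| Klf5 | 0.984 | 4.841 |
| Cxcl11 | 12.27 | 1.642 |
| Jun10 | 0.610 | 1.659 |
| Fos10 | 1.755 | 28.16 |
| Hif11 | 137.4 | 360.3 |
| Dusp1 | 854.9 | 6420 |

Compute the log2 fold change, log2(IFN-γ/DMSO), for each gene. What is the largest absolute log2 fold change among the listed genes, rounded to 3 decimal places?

4.004

log2(67.92/14.23) = 2.255  (Abcb10)
log2(4.841/0.984) = 2.299  (Klf5)
log2(1.642/12.27) = -2.902  (Cxcl11)
log2(1.659/0.610) = 1.443  (Jun10)
log2(28.16/1.755) = 4.004  (Fos10)
log2(360.3/137.4) = 1.391  (Hif11)
log2(6420/854.9) = 2.909  (Dusp1)
The largest magnitude belongs to Fos10.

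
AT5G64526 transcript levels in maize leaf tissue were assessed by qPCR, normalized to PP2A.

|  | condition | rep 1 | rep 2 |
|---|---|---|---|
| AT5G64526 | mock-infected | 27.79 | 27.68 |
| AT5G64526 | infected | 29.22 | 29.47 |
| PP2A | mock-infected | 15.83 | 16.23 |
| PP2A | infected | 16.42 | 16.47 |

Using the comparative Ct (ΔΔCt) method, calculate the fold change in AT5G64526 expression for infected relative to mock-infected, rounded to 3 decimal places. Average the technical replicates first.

0.437

Mean Ct: AT5G64526 mock-infected 27.735; AT5G64526 infected 29.345; PP2A mock-infected 16.030; PP2A infected 16.445
ΔCt(mock-infected) = 27.735 − 16.030 = 11.705
ΔCt(infected) = 29.345 − 16.445 = 12.900
ΔΔCt = 12.900 − 11.705 = 1.195
Fold change = 2^(−1.195) = 0.4368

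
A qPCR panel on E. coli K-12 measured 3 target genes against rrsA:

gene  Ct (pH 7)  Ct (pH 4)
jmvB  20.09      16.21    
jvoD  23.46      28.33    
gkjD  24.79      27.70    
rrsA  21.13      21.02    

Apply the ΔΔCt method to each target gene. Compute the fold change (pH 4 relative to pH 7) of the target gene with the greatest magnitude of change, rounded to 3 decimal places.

0.032

jmvB: ΔΔCt = (16.21−21.02) − (20.09−21.13) = -4.81 − (-1.04) = -3.77; fold change = 2^3.77 = 13.642
jvoD: ΔΔCt = (28.33−21.02) − (23.46−21.13) = 7.31 − 2.33 = 4.98; fold change = 2^-4.98 = 0.032
gkjD: ΔΔCt = (27.70−21.02) − (24.79−21.13) = 6.68 − 3.66 = 3.02; fold change = 2^-3.02 = 0.123
jvoD has the largest |ΔΔCt| = 4.98.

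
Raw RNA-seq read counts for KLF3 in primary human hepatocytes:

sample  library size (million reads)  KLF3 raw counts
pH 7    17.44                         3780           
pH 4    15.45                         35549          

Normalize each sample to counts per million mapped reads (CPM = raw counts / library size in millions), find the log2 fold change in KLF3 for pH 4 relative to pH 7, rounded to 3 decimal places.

3.408

CPM(pH 7) = 3780 / 17.44 = 216.7431
CPM(pH 4) = 35549 / 15.45 = 2300.9061
Fold change = 2300.9061 / 216.7431 = 10.61582
log2(10.61582) = 3.4081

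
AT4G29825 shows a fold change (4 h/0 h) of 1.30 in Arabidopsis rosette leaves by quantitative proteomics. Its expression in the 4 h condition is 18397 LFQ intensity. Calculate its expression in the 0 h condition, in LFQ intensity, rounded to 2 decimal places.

0 h expression = 18397 / 1.30 = 14151.54

14151.54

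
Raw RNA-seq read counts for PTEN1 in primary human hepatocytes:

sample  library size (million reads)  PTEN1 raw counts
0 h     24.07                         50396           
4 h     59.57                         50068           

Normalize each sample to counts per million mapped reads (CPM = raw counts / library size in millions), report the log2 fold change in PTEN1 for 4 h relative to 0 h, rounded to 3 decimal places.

CPM(0 h) = 50396 / 24.07 = 2093.7266
CPM(4 h) = 50068 / 59.57 = 840.4902
Fold change = 840.4902 / 2093.7266 = 0.40143
log2(0.40143) = -1.3168

-1.317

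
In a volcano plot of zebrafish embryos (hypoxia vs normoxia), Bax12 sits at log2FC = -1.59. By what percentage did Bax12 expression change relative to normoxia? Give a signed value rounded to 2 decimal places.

Fold change = 2^(-1.59) = 0.3322
Percent change = (FC − 1) × 100% = (0.3322 − 1) × 100 = -66.78%

-66.78%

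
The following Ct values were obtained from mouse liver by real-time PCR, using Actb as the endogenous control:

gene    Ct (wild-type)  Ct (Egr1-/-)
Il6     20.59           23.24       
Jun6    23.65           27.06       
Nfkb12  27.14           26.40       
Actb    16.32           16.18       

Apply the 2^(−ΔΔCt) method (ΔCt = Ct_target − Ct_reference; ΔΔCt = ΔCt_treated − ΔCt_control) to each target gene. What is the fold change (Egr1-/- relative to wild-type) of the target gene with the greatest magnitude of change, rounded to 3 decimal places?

Il6: ΔΔCt = (23.24−16.18) − (20.59−16.32) = 7.06 − 4.27 = 2.79; fold change = 2^-2.79 = 0.145
Jun6: ΔΔCt = (27.06−16.18) − (23.65−16.32) = 10.88 − 7.33 = 3.55; fold change = 2^-3.55 = 0.085
Nfkb12: ΔΔCt = (26.40−16.18) − (27.14−16.32) = 10.22 − 10.82 = -0.60; fold change = 2^0.60 = 1.516
Jun6 has the largest |ΔΔCt| = 3.55.

0.085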